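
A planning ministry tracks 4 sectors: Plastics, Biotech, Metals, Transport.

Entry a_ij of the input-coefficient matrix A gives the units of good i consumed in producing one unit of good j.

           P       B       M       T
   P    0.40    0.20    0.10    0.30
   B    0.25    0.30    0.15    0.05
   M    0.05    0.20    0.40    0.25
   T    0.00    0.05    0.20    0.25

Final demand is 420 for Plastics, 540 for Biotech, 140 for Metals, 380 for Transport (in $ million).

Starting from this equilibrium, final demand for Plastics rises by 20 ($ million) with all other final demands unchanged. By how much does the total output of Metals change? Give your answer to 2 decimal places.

Δx_M = 11.52

I − A =
  [   0.60    -0.20    -0.10    -0.30]
  [  -0.25     0.70    -0.15    -0.05]
  [  -0.05    -0.20     0.60    -0.25]
  [   0.00    -0.05    -0.20     0.75]
Compute the cofactors C_ij = (−1)^(i+j)·(3×3 minor ij) of I−A; the adjugate is their transpose:
adj(I−A) = Cᵀ =
  [ 0.252125   0.117250   0.121000   0.149000]
  [ 0.106125   0.233250   0.107250   0.093750]
  [ 0.066750   0.105750   0.272250   0.124500]
  [ 0.024875   0.043750   0.079750   0.194000]
det(I−A) = Σ_j (I−A)_1j·C_1j = (0.60)(0.252125) + (-0.20)(0.106125) + (-0.10)(0.066750) + (-0.30)(0.024875) = 0.1159125
(I − A)⁻¹ = adj(I−A) / det(I−A) ≈
  [   2.1751     1.0115     1.0439     1.2855]
  [   0.9156     2.0123     0.9253     0.8088]
  [   0.5759     0.9123     2.3488     1.0741]
  [   0.2146     0.3774     0.6880     1.6737]
Δx = (I − A)⁻¹ Δd with Δd having +20 in the Plastics component and 0 elsewhere.
So Δx_M = L_MP · (+20), where L_MP = adj(I−A)_MP / det(I−A) = 0.066750 / 0.1159125.
Δx_M = 0.066750 × (+20) / 0.1159125 = 1.335 / 0.1159125 ≈ 11.52.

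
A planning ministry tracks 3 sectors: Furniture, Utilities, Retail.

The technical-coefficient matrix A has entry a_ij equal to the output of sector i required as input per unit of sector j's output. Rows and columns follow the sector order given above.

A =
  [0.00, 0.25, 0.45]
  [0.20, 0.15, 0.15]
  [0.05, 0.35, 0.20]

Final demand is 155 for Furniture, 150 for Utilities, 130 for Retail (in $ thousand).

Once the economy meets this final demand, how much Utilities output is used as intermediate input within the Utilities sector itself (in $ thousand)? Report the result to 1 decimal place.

I − A =
  [   1.00    -0.25    -0.45]
  [  -0.20     0.85    -0.15]
  [  -0.05    -0.35     0.80]
Cofactors of I−A, C_ij = (−1)^(i+j)·(minor ij) (rows/columns in the sector order above):
  C_11 = (0.85)(0.80) − (-0.15)(-0.35) = 0.6275
  C_12 = −[(-0.20)(0.80) − (-0.15)(-0.05)] = 0.1675
  C_13 = (-0.20)(-0.35) − (0.85)(-0.05) = 0.1125
  C_21 = −[(-0.25)(0.80) − (-0.45)(-0.35)] = 0.3575
  C_22 = (1.00)(0.80) − (-0.45)(-0.05) = 0.7775
  C_23 = −[(1.00)(-0.35) − (-0.25)(-0.05)] = 0.3625
  C_31 = (-0.25)(-0.15) − (-0.45)(0.85) = 0.4200
  C_32 = −[(1.00)(-0.15) − (-0.45)(-0.20)] = 0.2400
  C_33 = (1.00)(0.85) − (-0.25)(-0.20) = 0.8000
det(I−A) = Σ_j (I−A)_1j·C_1j = (1.00)(0.6275) + (-0.25)(0.1675) + (-0.45)(0.1125) = 0.5350
adj(I−A) = Cᵀ =
  [ 0.6275   0.3575   0.4200]
  [ 0.1675   0.7775   0.2400]
  [ 0.1125   0.3625   0.8000]
(I − A)⁻¹ = adj(I−A) / det(I−A) ≈
  [   1.1729     0.6682     0.7850]
  [   0.3131     1.4533     0.4486]
  [   0.2103     0.6776     1.4953]
First solve x = (I − A)⁻¹ d = adj(I−A)·d / det(I−A); in particular x_2 = (0.1675·155 + 0.7775·150 + 0.2400·130) / 0.5350 = 173.7875 / 0.5350 ≈ 324.836.
Intermediate flow from 2 to 2: z_22 = a_22 · x_2 = 0.15 × 173.7875 / 0.5350 = 26.068125 / 0.5350 ≈ 48.7.

z_22 = 48.7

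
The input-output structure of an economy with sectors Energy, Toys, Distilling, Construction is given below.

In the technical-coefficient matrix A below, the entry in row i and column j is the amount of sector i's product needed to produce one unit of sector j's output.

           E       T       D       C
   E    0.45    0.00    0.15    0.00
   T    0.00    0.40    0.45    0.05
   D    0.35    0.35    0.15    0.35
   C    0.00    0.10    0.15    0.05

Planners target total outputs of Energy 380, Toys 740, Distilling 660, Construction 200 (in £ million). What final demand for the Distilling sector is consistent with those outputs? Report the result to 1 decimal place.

I − A =
  [   0.55     0.00    -0.15     0.00]
  [   0.00     0.60    -0.45    -0.05]
  [  -0.35    -0.35     0.85    -0.35]
  [   0.00    -0.10    -0.15     0.95]
d = (I − A) x:
  d_E = (+0.55)·380 + (+0.00)·740 + (-0.15)·660 + (+0.00)·200 = 110.0
  d_T = (+0.00)·380 + (+0.60)·740 + (-0.45)·660 + (-0.05)·200 = 137.0
  d_D = (-0.35)·380 + (-0.35)·740 + (+0.85)·660 + (-0.35)·200 = 99.0
  d_C = (+0.00)·380 + (-0.10)·740 + (-0.15)·660 + (+0.95)·200 = 17.0

d_D = 99.0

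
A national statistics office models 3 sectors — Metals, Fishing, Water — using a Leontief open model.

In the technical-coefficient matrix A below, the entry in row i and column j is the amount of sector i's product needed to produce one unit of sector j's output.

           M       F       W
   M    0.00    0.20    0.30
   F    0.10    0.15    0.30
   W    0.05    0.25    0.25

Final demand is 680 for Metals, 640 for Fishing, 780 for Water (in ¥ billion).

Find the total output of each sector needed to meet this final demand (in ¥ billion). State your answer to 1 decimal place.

x_M = 1473.0, x_F = 1505.0, x_W = 1639.9

I − A =
  [   1.00    -0.20    -0.30]
  [  -0.10     0.85    -0.30]
  [  -0.05    -0.25     0.75]
Cofactors of I−A, C_ij = (−1)^(i+j)·(minor ij) (rows/columns in the sector order above):
  C_11 = (0.85)(0.75) − (-0.30)(-0.25) = 0.5625
  C_12 = −[(-0.10)(0.75) − (-0.30)(-0.05)] = 0.0900
  C_13 = (-0.10)(-0.25) − (0.85)(-0.05) = 0.0675
  C_21 = −[(-0.20)(0.75) − (-0.30)(-0.25)] = 0.2250
  C_22 = (1.00)(0.75) − (-0.30)(-0.05) = 0.7350
  C_23 = −[(1.00)(-0.25) − (-0.20)(-0.05)] = 0.2600
  C_31 = (-0.20)(-0.30) − (-0.30)(0.85) = 0.3150
  C_32 = −[(1.00)(-0.30) − (-0.30)(-0.10)] = 0.3300
  C_33 = (1.00)(0.85) − (-0.20)(-0.10) = 0.8300
det(I−A) = Σ_j (I−A)_1j·C_1j = (1.00)(0.5625) + (-0.20)(0.0900) + (-0.30)(0.0675) = 0.52425
adj(I−A) = Cᵀ =
  [ 0.5625   0.2250   0.3150]
  [ 0.0900   0.7350   0.3300]
  [ 0.0675   0.2600   0.8300]
(I − A)⁻¹ = adj(I−A) / det(I−A) ≈
  [   1.0730     0.4292     0.6009]
  [   0.1717     1.4020     0.6295]
  [   0.1288     0.4959     1.5832]
x = (I − A)⁻¹ d = adj(I−A)·d / det(I−A), with det(I−A) = 0.52425:
  x_M = (0.5625·680 + 0.2250·640 + 0.3150·780) / 0.52425 = 772.20 / 0.52425 ≈ 1473.0
  x_F = (0.0900·680 + 0.7350·640 + 0.3300·780) / 0.52425 = 789.00 / 0.52425 ≈ 1505.0
  x_W = (0.0675·680 + 0.2600·640 + 0.8300·780) / 0.52425 = 859.70 / 0.52425 ≈ 1639.9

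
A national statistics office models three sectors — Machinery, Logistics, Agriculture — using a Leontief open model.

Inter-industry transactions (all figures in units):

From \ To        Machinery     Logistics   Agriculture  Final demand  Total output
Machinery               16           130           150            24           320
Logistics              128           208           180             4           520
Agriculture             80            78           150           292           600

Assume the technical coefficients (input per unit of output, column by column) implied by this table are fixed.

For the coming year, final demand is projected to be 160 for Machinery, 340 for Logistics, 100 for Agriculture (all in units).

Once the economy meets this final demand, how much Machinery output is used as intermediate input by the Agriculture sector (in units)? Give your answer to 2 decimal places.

Technical coefficients a_ij = z_ij / X_j:
  a_MM = 16/320 = 0.05, a_LM = 128/320 = 0.40, a_AM = 80/320 = 0.25
  a_ML = 130/520 = 0.25, a_LL = 208/520 = 0.40, a_AL = 78/520 = 0.15
  a_MA = 150/600 = 0.25, a_LA = 180/600 = 0.30, a_AA = 150/600 = 0.25
I − A =
  [   0.95    -0.25    -0.25]
  [  -0.40     0.60    -0.30]
  [  -0.25    -0.15     0.75]
Cofactors of I−A, C_ij = (−1)^(i+j)·(minor ij) (rows/columns in the sector order above):
  C_11 = (0.60)(0.75) − (-0.30)(-0.15) = 0.4050
  C_12 = −[(-0.40)(0.75) − (-0.30)(-0.25)] = 0.3750
  C_13 = (-0.40)(-0.15) − (0.60)(-0.25) = 0.2100
  C_21 = −[(-0.25)(0.75) − (-0.25)(-0.15)] = 0.2250
  C_22 = (0.95)(0.75) − (-0.25)(-0.25) = 0.6500
  C_23 = −[(0.95)(-0.15) − (-0.25)(-0.25)] = 0.2050
  C_31 = (-0.25)(-0.30) − (-0.25)(0.60) = 0.2250
  C_32 = −[(0.95)(-0.30) − (-0.25)(-0.40)] = 0.3850
  C_33 = (0.95)(0.60) − (-0.25)(-0.40) = 0.4700
det(I−A) = Σ_j (I−A)_1j·C_1j = (0.95)(0.4050) + (-0.25)(0.3750) + (-0.25)(0.2100) = 0.2385
adj(I−A) = Cᵀ =
  [ 0.4050   0.2250   0.2250]
  [ 0.3750   0.6500   0.3850]
  [ 0.2100   0.2050   0.4700]
(I − A)⁻¹ = adj(I−A) / det(I−A) ≈
  [   1.6981     0.9434     0.9434]
  [   1.5723     2.7254     1.6143]
  [   0.8805     0.8595     1.9706]
First solve x = (I − A)⁻¹ d = adj(I−A)·d / det(I−A); in particular x_A = (0.2100·160 + 0.2050·340 + 0.4700·100) / 0.2385 = 150.30 / 0.2385 ≈ 630.1887.
Intermediate flow from M to A: z_MA = a_MA · x_A = 0.25 × 150.30 / 0.2385 = 37.575 / 0.2385 ≈ 157.55.

z_MA = 157.55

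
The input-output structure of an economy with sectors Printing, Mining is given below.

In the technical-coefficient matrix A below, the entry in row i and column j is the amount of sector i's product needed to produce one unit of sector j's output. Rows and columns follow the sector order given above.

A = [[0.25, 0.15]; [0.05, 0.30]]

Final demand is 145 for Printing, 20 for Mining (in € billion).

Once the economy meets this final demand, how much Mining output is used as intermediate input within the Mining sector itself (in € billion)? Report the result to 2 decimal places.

z_22 = 12.90

I − A =
  [   0.75    -0.15]
  [  -0.05     0.70]
det(I−A) = (0.75)(0.70) − (-0.15)(-0.05) = 0.5175
adj(I−A) = [[0.70, 0.15], [0.05, 0.75]]
(I − A)⁻¹ = adj(I−A) / det(I−A) ≈
  [   1.3527     0.2899]
  [   0.0966     1.4493]
First solve x = (I − A)⁻¹ d = adj(I−A)·d / det(I−A); in particular x_2 = (0.05·145 + 0.75·20) / 0.5175 = 22.25 / 0.5175 ≈ 42.9952.
Intermediate flow from 2 to 2: z_22 = a_22 · x_2 = 0.30 × 22.25 / 0.5175 = 6.675 / 0.5175 ≈ 12.90.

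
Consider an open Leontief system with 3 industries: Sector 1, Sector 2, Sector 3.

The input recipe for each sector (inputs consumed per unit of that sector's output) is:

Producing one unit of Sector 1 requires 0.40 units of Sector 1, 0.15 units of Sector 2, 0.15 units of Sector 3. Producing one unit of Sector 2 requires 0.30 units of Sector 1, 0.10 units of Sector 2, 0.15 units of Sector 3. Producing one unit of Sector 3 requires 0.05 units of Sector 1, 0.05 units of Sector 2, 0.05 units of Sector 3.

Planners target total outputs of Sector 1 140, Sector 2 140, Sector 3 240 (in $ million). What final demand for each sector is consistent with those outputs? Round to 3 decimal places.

I − A =
  [   0.60    -0.30    -0.05]
  [  -0.15     0.90    -0.05]
  [  -0.15    -0.15     0.95]
d = (I − A) x:
  d_1 = (+0.60)·140 + (-0.30)·140 + (-0.05)·240 = 30.000
  d_2 = (-0.15)·140 + (+0.90)·140 + (-0.05)·240 = 93.000
  d_3 = (-0.15)·140 + (-0.15)·140 + (+0.95)·240 = 186.000

d_1 = 30.000, d_2 = 93.000, d_3 = 186.000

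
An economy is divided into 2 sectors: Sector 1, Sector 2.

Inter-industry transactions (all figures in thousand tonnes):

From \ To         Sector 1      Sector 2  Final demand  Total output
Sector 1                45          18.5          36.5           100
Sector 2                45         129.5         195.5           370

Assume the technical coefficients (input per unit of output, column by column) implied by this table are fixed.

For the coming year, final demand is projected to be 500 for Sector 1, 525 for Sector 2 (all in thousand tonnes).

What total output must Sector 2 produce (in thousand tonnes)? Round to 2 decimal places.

x_2 = 1533.58

Technical coefficients a_ij = z_ij / X_j:
  a_11 = 45/100 = 0.45, a_21 = 45/100 = 0.45
  a_12 = 18.5/370 = 0.05, a_22 = 129.5/370 = 0.35
I − A =
  [   0.55    -0.05]
  [  -0.45     0.65]
det(I−A) = (0.55)(0.65) − (-0.05)(-0.45) = 0.3350
adj(I−A) = [[0.65, 0.05], [0.45, 0.55]]
(I − A)⁻¹ = adj(I−A) / det(I−A) ≈
  [   1.9403     0.1493]
  [   1.3433     1.6418]
x = (I − A)⁻¹ d = adj(I−A)·d / det(I−A), with det(I−A) = 0.3350:
  x_1 = (0.65·500 + 0.05·525) / 0.3350 = 351.25 / 0.3350 ≈ 1048.51
  x_2 = (0.45·500 + 0.55·525) / 0.3350 = 513.75 / 0.3350 ≈ 1533.58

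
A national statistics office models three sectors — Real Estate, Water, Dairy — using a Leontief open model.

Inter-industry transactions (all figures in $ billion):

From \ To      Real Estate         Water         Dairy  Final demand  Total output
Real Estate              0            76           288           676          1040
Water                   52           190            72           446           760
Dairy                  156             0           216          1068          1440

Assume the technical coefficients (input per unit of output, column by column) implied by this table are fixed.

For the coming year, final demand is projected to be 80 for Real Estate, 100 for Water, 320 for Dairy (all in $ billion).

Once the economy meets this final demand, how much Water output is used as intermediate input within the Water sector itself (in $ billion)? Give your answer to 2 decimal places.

Technical coefficients a_ij = z_ij / X_j:
  a_RR = 0/1040 = 0.00, a_WR = 52/1040 = 0.05, a_DR = 156/1040 = 0.15
  a_RW = 76/760 = 0.10, a_WW = 190/760 = 0.25, a_DW = 0/760 = 0.00
  a_RD = 288/1440 = 0.20, a_WD = 72/1440 = 0.05, a_DD = 216/1440 = 0.15
I − A =
  [   1.00    -0.10    -0.20]
  [  -0.05     0.75    -0.05]
  [  -0.15     0.00     0.85]
Cofactors of I−A, C_ij = (−1)^(i+j)·(minor ij) (rows/columns in the sector order above):
  C_11 = (0.75)(0.85) − (-0.05)(0.00) = 0.6375
  C_12 = −[(-0.05)(0.85) − (-0.05)(-0.15)] = 0.0500
  C_13 = (-0.05)(0.00) − (0.75)(-0.15) = 0.1125
  C_21 = −[(-0.10)(0.85) − (-0.20)(0.00)] = 0.0850
  C_22 = (1.00)(0.85) − (-0.20)(-0.15) = 0.8200
  C_23 = −[(1.00)(0.00) − (-0.10)(-0.15)] = 0.0150
  C_31 = (-0.10)(-0.05) − (-0.20)(0.75) = 0.1550
  C_32 = −[(1.00)(-0.05) − (-0.20)(-0.05)] = 0.0600
  C_33 = (1.00)(0.75) − (-0.10)(-0.05) = 0.7450
det(I−A) = Σ_j (I−A)_1j·C_1j = (1.00)(0.6375) + (-0.10)(0.0500) + (-0.20)(0.1125) = 0.6100
adj(I−A) = Cᵀ =
  [ 0.6375   0.0850   0.1550]
  [ 0.0500   0.8200   0.0600]
  [ 0.1125   0.0150   0.7450]
(I − A)⁻¹ = adj(I−A) / det(I−A) ≈
  [   1.0451     0.1393     0.2541]
  [   0.0820     1.3443     0.0984]
  [   0.1844     0.0246     1.2213]
First solve x = (I − A)⁻¹ d = adj(I−A)·d / det(I−A); in particular x_W = (0.0500·80 + 0.8200·100 + 0.0600·320) / 0.6100 = 105.20 / 0.6100 ≈ 172.4590.
Intermediate flow from W to W: z_WW = a_WW · x_W = 0.25 × 105.20 / 0.6100 = 26.30 / 0.6100 ≈ 43.11.

z_WW = 43.11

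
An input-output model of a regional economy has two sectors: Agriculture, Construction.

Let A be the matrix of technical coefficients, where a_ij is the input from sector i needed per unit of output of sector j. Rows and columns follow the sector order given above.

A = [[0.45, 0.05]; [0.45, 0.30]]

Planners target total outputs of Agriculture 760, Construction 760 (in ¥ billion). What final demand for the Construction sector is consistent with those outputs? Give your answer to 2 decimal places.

I − A =
  [   0.55    -0.05]
  [  -0.45     0.70]
d = (I − A) x:
  d_1 = (+0.55)·760 + (-0.05)·760 = 380.00
  d_2 = (-0.45)·760 + (+0.70)·760 = 190.00

d_2 = 190.00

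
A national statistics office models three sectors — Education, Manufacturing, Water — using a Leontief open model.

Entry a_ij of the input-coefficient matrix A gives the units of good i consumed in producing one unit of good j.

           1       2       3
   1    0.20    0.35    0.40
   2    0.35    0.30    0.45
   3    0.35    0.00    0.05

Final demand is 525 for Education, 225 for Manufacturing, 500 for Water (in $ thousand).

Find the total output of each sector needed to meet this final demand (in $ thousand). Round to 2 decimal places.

I − A =
  [   0.80    -0.35    -0.40]
  [  -0.35     0.70    -0.45]
  [  -0.35     0.00     0.95]
Cofactors of I−A, C_ij = (−1)^(i+j)·(minor ij) (rows/columns in the sector order above):
  C_11 = (0.70)(0.95) − (-0.45)(0.00) = 0.6650
  C_12 = −[(-0.35)(0.95) − (-0.45)(-0.35)] = 0.4900
  C_13 = (-0.35)(0.00) − (0.70)(-0.35) = 0.2450
  C_21 = −[(-0.35)(0.95) − (-0.40)(0.00)] = 0.3325
  C_22 = (0.80)(0.95) − (-0.40)(-0.35) = 0.6200
  C_23 = −[(0.80)(0.00) − (-0.35)(-0.35)] = 0.1225
  C_31 = (-0.35)(-0.45) − (-0.40)(0.70) = 0.4375
  C_32 = −[(0.80)(-0.45) − (-0.40)(-0.35)] = 0.5000
  C_33 = (0.80)(0.70) − (-0.35)(-0.35) = 0.4375
det(I−A) = Σ_j (I−A)_1j·C_1j = (0.80)(0.6650) + (-0.35)(0.4900) + (-0.40)(0.2450) = 0.2625
adj(I−A) = Cᵀ =
  [ 0.6650   0.3325   0.4375]
  [ 0.4900   0.6200   0.5000]
  [ 0.2450   0.1225   0.4375]
(I − A)⁻¹ = adj(I−A) / det(I−A) ≈
  [   2.5333     1.2667     1.6667]
  [   1.8667     2.3619     1.9048]
  [   0.9333     0.4667     1.6667]
x = (I − A)⁻¹ d = adj(I−A)·d / det(I−A), with det(I−A) = 0.2625:
  x_1 = (0.6650·525 + 0.3325·225 + 0.4375·500) / 0.2625 = 642.6875 / 0.2625 ≈ 2448.33
  x_2 = (0.4900·525 + 0.6200·225 + 0.5000·500) / 0.2625 = 646.75 / 0.2625 ≈ 2463.81
  x_3 = (0.2450·525 + 0.1225·225 + 0.4375·500) / 0.2625 = 374.9375 / 0.2625 ≈ 1428.33

x_1 = 2448.33, x_2 = 2463.81, x_3 = 1428.33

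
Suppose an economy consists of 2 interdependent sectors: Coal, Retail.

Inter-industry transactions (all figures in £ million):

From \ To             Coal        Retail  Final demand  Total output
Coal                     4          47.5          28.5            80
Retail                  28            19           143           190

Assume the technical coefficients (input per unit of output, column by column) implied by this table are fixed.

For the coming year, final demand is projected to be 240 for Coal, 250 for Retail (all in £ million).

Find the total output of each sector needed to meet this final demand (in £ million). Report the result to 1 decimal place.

Technical coefficients a_ij = z_ij / X_j:
  a_11 = 4/80 = 0.05, a_21 = 28/80 = 0.35
  a_12 = 47.5/190 = 0.25, a_22 = 19/190 = 0.10
I − A =
  [   0.95    -0.25]
  [  -0.35     0.90]
det(I−A) = (0.95)(0.90) − (-0.25)(-0.35) = 0.7675
adj(I−A) = [[0.90, 0.25], [0.35, 0.95]]
(I − A)⁻¹ = adj(I−A) / det(I−A) ≈
  [   1.1726     0.3257]
  [   0.4560     1.2378]
x = (I − A)⁻¹ d = adj(I−A)·d / det(I−A), with det(I−A) = 0.7675:
  x_1 = (0.90·240 + 0.25·250) / 0.7675 = 278.50 / 0.7675 ≈ 362.9
  x_2 = (0.35·240 + 0.95·250) / 0.7675 = 321.50 / 0.7675 ≈ 418.9

x_1 = 362.9, x_2 = 418.9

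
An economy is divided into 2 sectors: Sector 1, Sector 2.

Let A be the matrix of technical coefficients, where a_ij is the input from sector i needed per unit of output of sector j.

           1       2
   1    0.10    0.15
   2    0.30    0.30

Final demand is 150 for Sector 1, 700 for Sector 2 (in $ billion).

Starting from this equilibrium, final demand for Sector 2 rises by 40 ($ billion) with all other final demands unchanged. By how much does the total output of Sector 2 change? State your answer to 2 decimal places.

Δx_2 = 61.54

I − A =
  [   0.90    -0.15]
  [  -0.30     0.70]
det(I−A) = (0.90)(0.70) − (-0.15)(-0.30) = 0.5850
adj(I−A) = [[0.70, 0.15], [0.30, 0.90]]
(I − A)⁻¹ = adj(I−A) / det(I−A) ≈
  [   1.1966     0.2564]
  [   0.5128     1.5385]
Δx = (I − A)⁻¹ Δd with Δd having +40 in the Sector 2 component and 0 elsewhere.
So Δx_2 = L_22 · (+40), where L_22 = adj(I−A)_22 / det(I−A) = 0.90 / 0.5850.
Δx_2 = 0.90 × (+40) / 0.5850 = 36.00 / 0.5850 ≈ 61.54.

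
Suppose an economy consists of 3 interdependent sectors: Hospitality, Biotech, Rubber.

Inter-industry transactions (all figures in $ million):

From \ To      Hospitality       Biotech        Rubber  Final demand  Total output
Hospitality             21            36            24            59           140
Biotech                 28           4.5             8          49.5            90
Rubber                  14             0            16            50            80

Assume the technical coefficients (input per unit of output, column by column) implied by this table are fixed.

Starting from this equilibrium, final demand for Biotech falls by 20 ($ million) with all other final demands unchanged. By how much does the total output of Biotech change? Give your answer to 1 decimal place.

Δx_B = -23.7

Technical coefficients a_ij = z_ij / X_j:
  a_HH = 21/140 = 0.15, a_BH = 28/140 = 0.20, a_RH = 14/140 = 0.10
  a_HB = 36/90 = 0.40, a_BB = 4.5/90 = 0.05, a_RB = 0/90 = 0.00
  a_HR = 24/80 = 0.30, a_BR = 8/80 = 0.10, a_RR = 16/80 = 0.20
I − A =
  [   0.85    -0.40    -0.30]
  [  -0.20     0.95    -0.10]
  [  -0.10     0.00     0.80]
Cofactors of I−A, C_ij = (−1)^(i+j)·(minor ij) (rows/columns in the sector order above):
  C_11 = (0.95)(0.80) − (-0.10)(0.00) = 0.7600
  C_12 = −[(-0.20)(0.80) − (-0.10)(-0.10)] = 0.1700
  C_13 = (-0.20)(0.00) − (0.95)(-0.10) = 0.0950
  C_21 = −[(-0.40)(0.80) − (-0.30)(0.00)] = 0.3200
  C_22 = (0.85)(0.80) − (-0.30)(-0.10) = 0.6500
  C_23 = −[(0.85)(0.00) − (-0.40)(-0.10)] = 0.0400
  C_31 = (-0.40)(-0.10) − (-0.30)(0.95) = 0.3250
  C_32 = −[(0.85)(-0.10) − (-0.30)(-0.20)] = 0.1450
  C_33 = (0.85)(0.95) − (-0.40)(-0.20) = 0.7275
det(I−A) = Σ_j (I−A)_1j·C_1j = (0.85)(0.7600) + (-0.40)(0.1700) + (-0.30)(0.0950) = 0.5495
adj(I−A) = Cᵀ =
  [ 0.7600   0.3200   0.3250]
  [ 0.1700   0.6500   0.1450]
  [ 0.0950   0.0400   0.7275]
(I − A)⁻¹ = adj(I−A) / det(I−A) ≈
  [   1.3831     0.5823     0.5914]
  [   0.3094     1.1829     0.2639]
  [   0.1729     0.0728     1.3239]
Δx = (I − A)⁻¹ Δd with Δd having -20 in the Biotech component and 0 elsewhere.
So Δx_B = L_BB · (-20), where L_BB = adj(I−A)_BB / det(I−A) = 0.6500 / 0.5495.
Δx_B = 0.6500 × (-20) / 0.5495 = -13.00 / 0.5495 ≈ -23.7.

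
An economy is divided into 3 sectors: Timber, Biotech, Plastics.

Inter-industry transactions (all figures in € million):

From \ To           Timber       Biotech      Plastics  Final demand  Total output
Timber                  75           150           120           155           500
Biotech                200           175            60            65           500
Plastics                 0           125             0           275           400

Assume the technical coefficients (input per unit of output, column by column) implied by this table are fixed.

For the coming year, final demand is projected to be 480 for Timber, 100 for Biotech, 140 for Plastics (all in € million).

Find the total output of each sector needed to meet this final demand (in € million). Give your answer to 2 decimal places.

x_T = 985.09, x_B = 840.88, x_P = 350.22

Technical coefficients a_ij = z_ij / X_j:
  a_TT = 75/500 = 0.15, a_BT = 200/500 = 0.40, a_PT = 0/500 = 0.00
  a_TB = 150/500 = 0.30, a_BB = 175/500 = 0.35, a_PB = 125/500 = 0.25
  a_TP = 120/400 = 0.30, a_BP = 60/400 = 0.15, a_PP = 0/400 = 0.00
I − A =
  [   0.85    -0.30    -0.30]
  [  -0.40     0.65    -0.15]
  [   0.00    -0.25     1.00]
Cofactors of I−A, C_ij = (−1)^(i+j)·(minor ij) (rows/columns in the sector order above):
  C_11 = (0.65)(1.00) − (-0.15)(-0.25) = 0.6125
  C_12 = −[(-0.40)(1.00) − (-0.15)(0.00)] = 0.4000
  C_13 = (-0.40)(-0.25) − (0.65)(0.00) = 0.1000
  C_21 = −[(-0.30)(1.00) − (-0.30)(-0.25)] = 0.3750
  C_22 = (0.85)(1.00) − (-0.30)(0.00) = 0.8500
  C_23 = −[(0.85)(-0.25) − (-0.30)(0.00)] = 0.2125
  C_31 = (-0.30)(-0.15) − (-0.30)(0.65) = 0.2400
  C_32 = −[(0.85)(-0.15) − (-0.30)(-0.40)] = 0.2475
  C_33 = (0.85)(0.65) − (-0.30)(-0.40) = 0.4325
det(I−A) = Σ_j (I−A)_1j·C_1j = (0.85)(0.6125) + (-0.30)(0.4000) + (-0.30)(0.1000) = 0.370625
adj(I−A) = Cᵀ =
  [ 0.6125   0.3750   0.2400]
  [ 0.4000   0.8500   0.2475]
  [ 0.1000   0.2125   0.4325]
(I − A)⁻¹ = adj(I−A) / det(I−A) ≈
  [   1.6526     1.0118     0.6476]
  [   1.0793     2.2934     0.6678]
  [   0.2698     0.5734     1.1669]
x = (I − A)⁻¹ d = adj(I−A)·d / det(I−A), with det(I−A) = 0.370625:
  x_T = (0.6125·480 + 0.3750·100 + 0.2400·140) / 0.370625 = 365.10 / 0.370625 ≈ 985.09
  x_B = (0.4000·480 + 0.8500·100 + 0.2475·140) / 0.370625 = 311.65 / 0.370625 ≈ 840.88
  x_P = (0.1000·480 + 0.2125·100 + 0.4325·140) / 0.370625 = 129.80 / 0.370625 ≈ 350.22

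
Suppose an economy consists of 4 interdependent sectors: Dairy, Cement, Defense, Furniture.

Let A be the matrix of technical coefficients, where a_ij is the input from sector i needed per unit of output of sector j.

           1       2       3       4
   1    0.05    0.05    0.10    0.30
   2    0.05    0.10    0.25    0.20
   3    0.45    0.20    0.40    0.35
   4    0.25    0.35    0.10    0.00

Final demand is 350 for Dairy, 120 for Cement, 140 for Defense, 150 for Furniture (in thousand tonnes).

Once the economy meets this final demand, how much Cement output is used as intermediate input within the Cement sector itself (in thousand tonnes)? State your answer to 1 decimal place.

I − A =
  [   0.95    -0.05    -0.10    -0.30]
  [  -0.05     0.90    -0.25    -0.20]
  [  -0.45    -0.20     0.60    -0.35]
  [  -0.25    -0.35    -0.10     1.00]
Compute the cofactors C_ij = (−1)^(i+j)·(3×3 minor ij) of I−A; the adjugate is their transpose:
adj(I−A) = Cᵀ =
  [ 0.381875   0.129500   0.149750   0.192875]
  [ 0.201625   0.424500   0.249250   0.232625]
  [ 0.478375   0.365500   0.710750   0.465375]
  [ 0.213875   0.217500   0.195750   0.416875]
det(I−A) = Σ_j (I−A)_1j·C_1j = (0.95)(0.381875) + (-0.05)(0.201625) + (-0.10)(0.478375) + (-0.30)(0.213875) = 0.2407
(I − A)⁻¹ = adj(I−A) / det(I−A) ≈
  [   1.5865     0.5380     0.6221     0.8013]
  [   0.8377     1.7636     1.0355     0.9665]
  [   1.9874     1.5185     2.9528     1.9334]
  [   0.8886     0.9036     0.8133     1.7319]
First solve x = (I − A)⁻¹ d = adj(I−A)·d / det(I−A); in particular x_2 = (0.201625·350 + 0.424500·120 + 0.249250·140 + 0.232625·150) / 0.2407 = 191.2975 / 0.2407 ≈ 794.755.
Intermediate flow from 2 to 2: z_22 = a_22 · x_2 = 0.10 × 191.2975 / 0.2407 = 19.12975 / 0.2407 ≈ 79.5.

z_22 = 79.5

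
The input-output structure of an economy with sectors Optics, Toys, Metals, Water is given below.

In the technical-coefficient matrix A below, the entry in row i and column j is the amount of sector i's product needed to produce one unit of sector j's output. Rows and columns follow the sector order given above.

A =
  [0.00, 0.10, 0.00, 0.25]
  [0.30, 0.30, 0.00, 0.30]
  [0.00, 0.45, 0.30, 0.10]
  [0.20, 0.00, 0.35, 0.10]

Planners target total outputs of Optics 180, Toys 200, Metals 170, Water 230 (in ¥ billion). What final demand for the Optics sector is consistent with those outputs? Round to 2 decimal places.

d_O = 102.50

I − A =
  [   1.00    -0.10     0.00    -0.25]
  [  -0.30     0.70     0.00    -0.30]
  [   0.00    -0.45     0.70    -0.10]
  [  -0.20     0.00    -0.35     0.90]
d = (I − A) x:
  d_O = (+1.00)·180 + (-0.10)·200 + (+0.00)·170 + (-0.25)·230 = 102.50
  d_T = (-0.30)·180 + (+0.70)·200 + (+0.00)·170 + (-0.30)·230 = 17.00
  d_M = (+0.00)·180 + (-0.45)·200 + (+0.70)·170 + (-0.10)·230 = 6.00
  d_W = (-0.20)·180 + (+0.00)·200 + (-0.35)·170 + (+0.90)·230 = 111.50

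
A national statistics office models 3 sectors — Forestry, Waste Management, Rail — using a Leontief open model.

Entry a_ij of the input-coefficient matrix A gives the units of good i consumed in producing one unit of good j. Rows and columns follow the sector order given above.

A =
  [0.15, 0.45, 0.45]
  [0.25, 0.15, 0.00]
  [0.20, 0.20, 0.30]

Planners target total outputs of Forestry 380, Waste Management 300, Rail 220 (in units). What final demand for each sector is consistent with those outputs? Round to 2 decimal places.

I − A =
  [   0.85    -0.45    -0.45]
  [  -0.25     0.85     0.00]
  [  -0.20    -0.20     0.70]
d = (I − A) x:
  d_F = (+0.85)·380 + (-0.45)·300 + (-0.45)·220 = 89.00
  d_W = (-0.25)·380 + (+0.85)·300 + (+0.00)·220 = 160.00
  d_R = (-0.20)·380 + (-0.20)·300 + (+0.70)·220 = 18.00

d_F = 89.00, d_W = 160.00, d_R = 18.00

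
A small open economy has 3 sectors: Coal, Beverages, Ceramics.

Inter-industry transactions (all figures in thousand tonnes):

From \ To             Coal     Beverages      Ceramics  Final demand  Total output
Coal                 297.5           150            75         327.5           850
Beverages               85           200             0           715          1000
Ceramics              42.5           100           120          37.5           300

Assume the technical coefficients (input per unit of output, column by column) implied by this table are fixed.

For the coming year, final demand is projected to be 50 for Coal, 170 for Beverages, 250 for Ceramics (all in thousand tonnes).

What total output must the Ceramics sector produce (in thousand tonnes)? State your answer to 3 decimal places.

Technical coefficients a_ij = z_ij / X_j:
  a_11 = 297.5/850 = 0.35, a_21 = 85/850 = 0.10, a_31 = 42.5/850 = 0.05
  a_12 = 150/1000 = 0.15, a_22 = 200/1000 = 0.20, a_32 = 100/1000 = 0.10
  a_13 = 75/300 = 0.25, a_23 = 0/300 = 0.00, a_33 = 120/300 = 0.40
I − A =
  [   0.65    -0.15    -0.25]
  [  -0.10     0.80     0.00]
  [  -0.05    -0.10     0.60]
Cofactors of I−A, C_ij = (−1)^(i+j)·(minor ij) (rows/columns in the sector order above):
  C_11 = (0.80)(0.60) − (0.00)(-0.10) = 0.4800
  C_12 = −[(-0.10)(0.60) − (0.00)(-0.05)] = 0.0600
  C_13 = (-0.10)(-0.10) − (0.80)(-0.05) = 0.0500
  C_21 = −[(-0.15)(0.60) − (-0.25)(-0.10)] = 0.1150
  C_22 = (0.65)(0.60) − (-0.25)(-0.05) = 0.3775
  C_23 = −[(0.65)(-0.10) − (-0.15)(-0.05)] = 0.0725
  C_31 = (-0.15)(0.00) − (-0.25)(0.80) = 0.2000
  C_32 = −[(0.65)(0.00) − (-0.25)(-0.10)] = 0.0250
  C_33 = (0.65)(0.80) − (-0.15)(-0.10) = 0.5050
det(I−A) = Σ_j (I−A)_1j·C_1j = (0.65)(0.4800) + (-0.15)(0.0600) + (-0.25)(0.0500) = 0.2905
adj(I−A) = Cᵀ =
  [ 0.4800   0.1150   0.2000]
  [ 0.0600   0.3775   0.0250]
  [ 0.0500   0.0725   0.5050]
(I − A)⁻¹ = adj(I−A) / det(I−A) ≈
  [   1.6523     0.3959     0.6885]
  [   0.2065     1.2995     0.0861]
  [   0.1721     0.2496     1.7384]
x = (I − A)⁻¹ d = adj(I−A)·d / det(I−A), with det(I−A) = 0.2905:
  x_1 = (0.4800·50 + 0.1150·170 + 0.2000·250) / 0.2905 = 93.55 / 0.2905 ≈ 322.031
  x_2 = (0.0600·50 + 0.3775·170 + 0.0250·250) / 0.2905 = 73.425 / 0.2905 ≈ 252.754
  x_3 = (0.0500·50 + 0.0725·170 + 0.5050·250) / 0.2905 = 141.075 / 0.2905 ≈ 485.628

x_3 = 485.628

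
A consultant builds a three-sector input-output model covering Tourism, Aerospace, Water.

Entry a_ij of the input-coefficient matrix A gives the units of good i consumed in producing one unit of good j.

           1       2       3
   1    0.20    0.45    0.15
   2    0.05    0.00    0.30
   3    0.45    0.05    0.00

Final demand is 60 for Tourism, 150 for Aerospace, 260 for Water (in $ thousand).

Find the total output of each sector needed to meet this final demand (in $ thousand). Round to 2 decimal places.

x_1 = 316.90, x_2 = 290.99, x_3 = 417.15

I − A =
  [   0.80    -0.45    -0.15]
  [  -0.05     1.00    -0.30]
  [  -0.45    -0.05     1.00]
Cofactors of I−A, C_ij = (−1)^(i+j)·(minor ij) (rows/columns in the sector order above):
  C_11 = (1.00)(1.00) − (-0.30)(-0.05) = 0.9850
  C_12 = −[(-0.05)(1.00) − (-0.30)(-0.45)] = 0.1850
  C_13 = (-0.05)(-0.05) − (1.00)(-0.45) = 0.4525
  C_21 = −[(-0.45)(1.00) − (-0.15)(-0.05)] = 0.4575
  C_22 = (0.80)(1.00) − (-0.15)(-0.45) = 0.7325
  C_23 = −[(0.80)(-0.05) − (-0.45)(-0.45)] = 0.2425
  C_31 = (-0.45)(-0.30) − (-0.15)(1.00) = 0.2850
  C_32 = −[(0.80)(-0.30) − (-0.15)(-0.05)] = 0.2475
  C_33 = (0.80)(1.00) − (-0.45)(-0.05) = 0.7775
det(I−A) = Σ_j (I−A)_1j·C_1j = (0.80)(0.9850) + (-0.45)(0.1850) + (-0.15)(0.4525) = 0.636875
adj(I−A) = Cᵀ =
  [ 0.9850   0.4575   0.2850]
  [ 0.1850   0.7325   0.2475]
  [ 0.4525   0.2425   0.7775]
(I − A)⁻¹ = adj(I−A) / det(I−A) ≈
  [   1.5466     0.7184     0.4475]
  [   0.2905     1.1501     0.3886]
  [   0.7105     0.3808     1.2208]
x = (I − A)⁻¹ d = adj(I−A)·d / det(I−A), with det(I−A) = 0.636875:
  x_1 = (0.9850·60 + 0.4575·150 + 0.2850·260) / 0.636875 = 201.825 / 0.636875 ≈ 316.90
  x_2 = (0.1850·60 + 0.7325·150 + 0.2475·260) / 0.636875 = 185.325 / 0.636875 ≈ 290.99
  x_3 = (0.4525·60 + 0.2425·150 + 0.7775·260) / 0.636875 = 265.675 / 0.636875 ≈ 417.15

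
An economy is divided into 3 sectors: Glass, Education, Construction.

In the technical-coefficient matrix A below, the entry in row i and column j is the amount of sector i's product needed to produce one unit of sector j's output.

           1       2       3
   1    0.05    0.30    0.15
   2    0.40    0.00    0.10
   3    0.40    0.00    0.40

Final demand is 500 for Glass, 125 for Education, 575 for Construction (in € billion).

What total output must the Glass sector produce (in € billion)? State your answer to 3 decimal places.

I − A =
  [   0.95    -0.30    -0.15]
  [  -0.40     1.00    -0.10]
  [  -0.40     0.00     0.60]
Cofactors of I−A, C_ij = (−1)^(i+j)·(minor ij) (rows/columns in the sector order above):
  C_11 = (1.00)(0.60) − (-0.10)(0.00) = 0.6000
  C_12 = −[(-0.40)(0.60) − (-0.10)(-0.40)] = 0.2800
  C_13 = (-0.40)(0.00) − (1.00)(-0.40) = 0.4000
  C_21 = −[(-0.30)(0.60) − (-0.15)(0.00)] = 0.1800
  C_22 = (0.95)(0.60) − (-0.15)(-0.40) = 0.5100
  C_23 = −[(0.95)(0.00) − (-0.30)(-0.40)] = 0.1200
  C_31 = (-0.30)(-0.10) − (-0.15)(1.00) = 0.1800
  C_32 = −[(0.95)(-0.10) − (-0.15)(-0.40)] = 0.1550
  C_33 = (0.95)(1.00) − (-0.30)(-0.40) = 0.8300
det(I−A) = Σ_j (I−A)_1j·C_1j = (0.95)(0.6000) + (-0.30)(0.2800) + (-0.15)(0.4000) = 0.4260
adj(I−A) = Cᵀ =
  [ 0.6000   0.1800   0.1800]
  [ 0.2800   0.5100   0.1550]
  [ 0.4000   0.1200   0.8300]
(I − A)⁻¹ = adj(I−A) / det(I−A) ≈
  [   1.4085     0.4225     0.4225]
  [   0.6573     1.1972     0.3638]
  [   0.9390     0.2817     1.9484]
x = (I − A)⁻¹ d = adj(I−A)·d / det(I−A), with det(I−A) = 0.4260:
  x_1 = (0.6000·500 + 0.1800·125 + 0.1800·575) / 0.4260 = 426.00 / 0.4260 = 1000.000
  x_2 = (0.2800·500 + 0.5100·125 + 0.1550·575) / 0.4260 = 292.875 / 0.4260 = 687.500
  x_3 = (0.4000·500 + 0.1200·125 + 0.8300·575) / 0.4260 = 692.25 / 0.4260 = 1625.000

x_1 = 1000.000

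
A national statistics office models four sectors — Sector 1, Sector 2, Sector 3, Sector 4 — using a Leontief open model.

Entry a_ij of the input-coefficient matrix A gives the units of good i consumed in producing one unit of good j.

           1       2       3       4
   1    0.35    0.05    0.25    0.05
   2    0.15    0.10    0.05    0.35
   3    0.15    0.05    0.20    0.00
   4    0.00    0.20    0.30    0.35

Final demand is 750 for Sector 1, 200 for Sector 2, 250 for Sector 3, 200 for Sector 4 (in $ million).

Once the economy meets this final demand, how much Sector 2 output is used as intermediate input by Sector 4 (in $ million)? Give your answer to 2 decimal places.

z_24 = 305.39

I − A =
  [   0.65    -0.05    -0.25    -0.05]
  [  -0.15     0.90    -0.05    -0.35]
  [  -0.15    -0.05     0.80     0.00]
  [   0.00    -0.20    -0.30     0.65]
Compute the cofactors C_ij = (−1)^(i+j)·(3×3 minor ij) of I−A; the adjugate is their transpose:
adj(I−A) = Cᵀ =
  [ 0.405125   0.042875   0.149625   0.054250]
  [ 0.098625   0.311375   0.116000   0.175250]
  [ 0.082125   0.027500   0.328375   0.021125]
  [ 0.068250   0.108500   0.187250   0.424375]
det(I−A) = Σ_j (I−A)_1j·C_1j = (0.65)(0.405125) + (-0.05)(0.098625) + (-0.25)(0.082125) + (-0.05)(0.068250) = 0.23445625
(I − A)⁻¹ = adj(I−A) / det(I−A) ≈
  [   1.7279     0.1829     0.6382     0.2314]
  [   0.4207     1.3281     0.4948     0.7475]
  [   0.3503     0.1173     1.4006     0.0901]
  [   0.2911     0.4628     0.7987     1.8100]
First solve x = (I − A)⁻¹ d = adj(I−A)·d / det(I−A); in particular x_4 = (0.068250·750 + 0.108500·200 + 0.187250·250 + 0.424375·200) / 0.23445625 = 204.575 / 0.23445625 ≈ 872.5508.
Intermediate flow from 2 to 4: z_24 = a_24 · x_4 = 0.35 × 204.575 / 0.23445625 = 71.60125 / 0.23445625 ≈ 305.39.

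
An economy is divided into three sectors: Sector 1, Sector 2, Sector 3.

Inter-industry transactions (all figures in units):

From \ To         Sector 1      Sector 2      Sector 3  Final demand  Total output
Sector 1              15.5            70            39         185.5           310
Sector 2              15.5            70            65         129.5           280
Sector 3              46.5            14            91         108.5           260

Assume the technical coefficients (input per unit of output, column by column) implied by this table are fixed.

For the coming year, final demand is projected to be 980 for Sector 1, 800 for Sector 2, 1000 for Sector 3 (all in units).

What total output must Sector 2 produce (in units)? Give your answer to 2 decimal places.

Technical coefficients a_ij = z_ij / X_j:
  a_11 = 15.5/310 = 0.05, a_21 = 15.5/310 = 0.05, a_31 = 46.5/310 = 0.15
  a_12 = 70/280 = 0.25, a_22 = 70/280 = 0.25, a_32 = 14/280 = 0.05
  a_13 = 39/260 = 0.15, a_23 = 65/260 = 0.25, a_33 = 91/260 = 0.35
I − A =
  [   0.95    -0.25    -0.15]
  [  -0.05     0.75    -0.25]
  [  -0.15    -0.05     0.65]
Cofactors of I−A, C_ij = (−1)^(i+j)·(minor ij) (rows/columns in the sector order above):
  C_11 = (0.75)(0.65) − (-0.25)(-0.05) = 0.4750
  C_12 = −[(-0.05)(0.65) − (-0.25)(-0.15)] = 0.0700
  C_13 = (-0.05)(-0.05) − (0.75)(-0.15) = 0.1150
  C_21 = −[(-0.25)(0.65) − (-0.15)(-0.05)] = 0.1700
  C_22 = (0.95)(0.65) − (-0.15)(-0.15) = 0.5950
  C_23 = −[(0.95)(-0.05) − (-0.25)(-0.15)] = 0.0850
  C_31 = (-0.25)(-0.25) − (-0.15)(0.75) = 0.1750
  C_32 = −[(0.95)(-0.25) − (-0.15)(-0.05)] = 0.2450
  C_33 = (0.95)(0.75) − (-0.25)(-0.05) = 0.7000
det(I−A) = Σ_j (I−A)_1j·C_1j = (0.95)(0.4750) + (-0.25)(0.0700) + (-0.15)(0.1150) = 0.4165
adj(I−A) = Cᵀ =
  [ 0.4750   0.1700   0.1750]
  [ 0.0700   0.5950   0.2450]
  [ 0.1150   0.0850   0.7000]
(I − A)⁻¹ = adj(I−A) / det(I−A) ≈
  [   1.1405     0.4082     0.4202]
  [   0.1681     1.4286     0.5882]
  [   0.2761     0.2041     1.6807]
x = (I − A)⁻¹ d = adj(I−A)·d / det(I−A), with det(I−A) = 0.4165:
  x_1 = (0.4750·980 + 0.1700·800 + 0.1750·1000) / 0.4165 = 776.50 / 0.4165 ≈ 1864.35
  x_2 = (0.0700·980 + 0.5950·800 + 0.2450·1000) / 0.4165 = 789.60 / 0.4165 ≈ 1895.80
  x_3 = (0.1150·980 + 0.0850·800 + 0.7000·1000) / 0.4165 = 880.70 / 0.4165 ≈ 2114.53

x_2 = 1895.80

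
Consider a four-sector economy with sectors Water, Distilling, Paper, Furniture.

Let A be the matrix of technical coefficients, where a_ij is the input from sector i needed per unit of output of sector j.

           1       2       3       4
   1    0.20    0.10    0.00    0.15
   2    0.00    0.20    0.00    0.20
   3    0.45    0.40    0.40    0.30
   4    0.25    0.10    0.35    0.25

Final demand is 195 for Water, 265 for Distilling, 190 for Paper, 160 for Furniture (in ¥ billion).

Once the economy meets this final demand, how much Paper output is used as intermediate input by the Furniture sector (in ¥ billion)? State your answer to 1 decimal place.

z_34 = 416.8

I − A =
  [   0.80    -0.10     0.00    -0.15]
  [   0.00     0.80     0.00    -0.20]
  [  -0.45    -0.40     0.60    -0.30]
  [  -0.25    -0.10    -0.35     0.75]
Compute the cofactors C_ij = (−1)^(i+j)·(3×3 minor ij) of I−A; the adjugate is their transpose:
adj(I−A) = Cᵀ =
  [ 0.236000   0.064500   0.049000   0.084000]
  [ 0.061500   0.229875   0.056000   0.096000]
  [ 0.341000   0.297000   0.429000   0.319000]
  [ 0.246000   0.190750   0.224000   0.384000]
det(I−A) = Σ_j (I−A)_1j·C_1j = (0.80)(0.236000) + (-0.10)(0.061500) + (0.00)(0.341000) + (-0.15)(0.246000) = 0.14575
(I − A)⁻¹ = adj(I−A) / det(I−A) ≈
  [   1.6192     0.4425     0.3362     0.5763]
  [   0.4220     1.5772     0.3842     0.6587]
  [   2.3396     2.0377     2.9434     2.1887]
  [   1.6878     1.3087     1.5369     2.6346]
First solve x = (I − A)⁻¹ d = adj(I−A)·d / det(I−A); in particular x_4 = (0.246000·195 + 0.190750·265 + 0.224000·190 + 0.384000·160) / 0.14575 = 202.51875 / 0.14575 ≈ 1389.494.
Intermediate flow from 3 to 4: z_34 = a_34 · x_4 = 0.30 × 202.51875 / 0.14575 = 60.755625 / 0.14575 ≈ 416.8.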